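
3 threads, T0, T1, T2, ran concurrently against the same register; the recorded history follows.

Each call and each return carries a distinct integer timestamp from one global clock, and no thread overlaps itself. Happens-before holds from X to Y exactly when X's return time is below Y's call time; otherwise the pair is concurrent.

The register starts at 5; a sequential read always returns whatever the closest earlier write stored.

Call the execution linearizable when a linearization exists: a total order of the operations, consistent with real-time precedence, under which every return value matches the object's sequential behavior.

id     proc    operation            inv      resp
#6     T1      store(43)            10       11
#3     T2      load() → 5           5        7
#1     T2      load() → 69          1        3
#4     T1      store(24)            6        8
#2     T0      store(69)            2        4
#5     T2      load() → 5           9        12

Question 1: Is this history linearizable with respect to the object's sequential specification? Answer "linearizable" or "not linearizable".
not linearizable

the violation lands at event 7, #3's response at time 7: events 1..6 linearize, events 1..7 do not
the 3 completed operations admit 2 real-time orders; each fails the register replay
no completion choice of the 1 pending operation (#4) rescues it — every subset was tried
e.g. #1, #2, #3 (pending dropped): illegal at step 1, since #1 load() → 69 cannot apply there
e.g. #2, #1, #3 (pending dropped): illegal at step 3, since #3 load() → 5 cannot apply there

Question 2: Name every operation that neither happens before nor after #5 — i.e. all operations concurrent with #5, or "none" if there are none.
#6

#5 runs from 9 to 12; window-overlapping ops are concurrent
#1 [1,3]: before
#2 [2,4]: before
#3 [5,7]: before
#4 [6,8]: before
#6 [10,11]: concurrent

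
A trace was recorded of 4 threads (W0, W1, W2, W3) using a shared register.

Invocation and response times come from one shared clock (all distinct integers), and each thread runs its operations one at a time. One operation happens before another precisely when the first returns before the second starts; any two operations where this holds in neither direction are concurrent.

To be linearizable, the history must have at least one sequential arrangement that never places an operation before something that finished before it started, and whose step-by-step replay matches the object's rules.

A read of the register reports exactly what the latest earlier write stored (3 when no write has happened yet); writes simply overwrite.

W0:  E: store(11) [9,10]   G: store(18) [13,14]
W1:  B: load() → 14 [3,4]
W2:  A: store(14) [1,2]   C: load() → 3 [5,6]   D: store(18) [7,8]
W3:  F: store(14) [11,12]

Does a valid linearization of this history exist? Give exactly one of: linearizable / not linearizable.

cut after 5 events: linearizable; cut after 6 events (C responds, time 6): not linearizable
a single order respects real time; the 3 completed register operations fail replay along it
one such order, A, B, C, breaks at step 3 where C load() → 3 is illegal

not linearizable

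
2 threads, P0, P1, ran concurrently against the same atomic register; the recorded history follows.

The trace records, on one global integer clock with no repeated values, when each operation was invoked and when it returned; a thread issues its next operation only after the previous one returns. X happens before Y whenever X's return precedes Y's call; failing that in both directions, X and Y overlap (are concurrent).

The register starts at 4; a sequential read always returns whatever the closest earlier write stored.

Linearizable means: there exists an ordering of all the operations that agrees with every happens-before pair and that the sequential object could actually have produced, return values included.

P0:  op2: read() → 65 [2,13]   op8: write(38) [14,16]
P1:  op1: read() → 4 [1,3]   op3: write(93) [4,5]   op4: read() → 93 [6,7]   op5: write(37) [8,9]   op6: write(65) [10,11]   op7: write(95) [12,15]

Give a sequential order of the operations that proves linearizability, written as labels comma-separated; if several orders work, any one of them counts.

op1, op3, op4, op5, op6, op2, op7, op8

after step 1 (op1 read() → 4): value 4
after step 2 (op3 write(93)): value 93
after step 3 (op4 read() → 93): value 93
after step 4 (op5 write(37)): value 37
after step 5 (op6 write(65)): value 65
after step 6 (op2 read() → 65): value 65
after step 7 (op7 write(95)): value 95
after step 8 (op8 write(38)): value 38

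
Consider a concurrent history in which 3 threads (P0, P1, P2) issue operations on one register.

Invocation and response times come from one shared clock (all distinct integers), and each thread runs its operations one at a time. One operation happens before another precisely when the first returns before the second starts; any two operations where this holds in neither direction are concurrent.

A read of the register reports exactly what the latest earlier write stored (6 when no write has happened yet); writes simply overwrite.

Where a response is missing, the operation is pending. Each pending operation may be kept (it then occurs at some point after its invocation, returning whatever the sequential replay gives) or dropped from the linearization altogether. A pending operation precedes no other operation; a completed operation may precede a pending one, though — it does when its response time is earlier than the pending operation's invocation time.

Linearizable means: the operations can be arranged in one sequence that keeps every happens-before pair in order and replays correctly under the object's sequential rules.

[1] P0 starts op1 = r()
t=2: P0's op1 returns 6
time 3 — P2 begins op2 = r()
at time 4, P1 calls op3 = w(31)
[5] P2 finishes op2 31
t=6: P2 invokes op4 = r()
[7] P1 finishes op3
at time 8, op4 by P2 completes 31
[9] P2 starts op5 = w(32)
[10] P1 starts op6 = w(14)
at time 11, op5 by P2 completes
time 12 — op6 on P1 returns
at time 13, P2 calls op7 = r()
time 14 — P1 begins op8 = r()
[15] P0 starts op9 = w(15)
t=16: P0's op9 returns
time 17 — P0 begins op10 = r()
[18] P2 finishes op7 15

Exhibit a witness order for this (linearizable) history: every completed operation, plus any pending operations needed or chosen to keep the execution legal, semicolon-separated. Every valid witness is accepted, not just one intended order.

op1; op3; op2; op4; op5; op6; op8; op9; op7

step 1: op1 r() → 6 — value 6
step 2: op3 w(31) — value 31
step 3: op2 r() → 31 — value 31
step 4: op4 r() → 31 — value 31
step 5: op5 w(32) — value 32
step 6: op6 w(14) — value 14
step 7: op8 r() (pending, included) — value 14
step 8: op9 w(15) — value 15
step 9: op7 r() → 15 — value 15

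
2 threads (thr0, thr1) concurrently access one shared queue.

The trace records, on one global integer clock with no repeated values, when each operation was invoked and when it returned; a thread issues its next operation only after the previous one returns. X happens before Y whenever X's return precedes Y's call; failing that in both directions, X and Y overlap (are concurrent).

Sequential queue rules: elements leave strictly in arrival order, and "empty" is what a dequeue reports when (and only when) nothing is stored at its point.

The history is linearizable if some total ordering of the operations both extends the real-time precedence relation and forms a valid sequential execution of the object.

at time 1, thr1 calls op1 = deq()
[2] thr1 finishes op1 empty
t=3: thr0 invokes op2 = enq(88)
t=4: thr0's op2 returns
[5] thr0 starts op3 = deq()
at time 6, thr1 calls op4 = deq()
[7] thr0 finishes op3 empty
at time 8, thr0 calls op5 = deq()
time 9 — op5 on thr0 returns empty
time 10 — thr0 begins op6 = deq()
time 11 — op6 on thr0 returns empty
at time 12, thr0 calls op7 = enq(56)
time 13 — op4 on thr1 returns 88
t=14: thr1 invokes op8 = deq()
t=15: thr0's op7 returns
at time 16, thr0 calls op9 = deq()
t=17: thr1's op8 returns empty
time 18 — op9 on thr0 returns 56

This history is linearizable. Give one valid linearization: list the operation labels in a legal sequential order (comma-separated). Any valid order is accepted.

op1, op2, op4, op3, op5, op6, op7, op9, op8

after step 1 (op1 deq() → empty): queue <>
after step 2 (op2 enq(88)): queue <88>
after step 3 (op4 deq() → 88): queue <>
after step 4 (op3 deq() → empty): queue <>
after step 5 (op5 deq() → empty): queue <>
after step 6 (op6 deq() → empty): queue <>
after step 7 (op7 enq(56)): queue <56>
after step 8 (op9 deq() → 56): queue <>
after step 9 (op8 deq() → empty): queue <>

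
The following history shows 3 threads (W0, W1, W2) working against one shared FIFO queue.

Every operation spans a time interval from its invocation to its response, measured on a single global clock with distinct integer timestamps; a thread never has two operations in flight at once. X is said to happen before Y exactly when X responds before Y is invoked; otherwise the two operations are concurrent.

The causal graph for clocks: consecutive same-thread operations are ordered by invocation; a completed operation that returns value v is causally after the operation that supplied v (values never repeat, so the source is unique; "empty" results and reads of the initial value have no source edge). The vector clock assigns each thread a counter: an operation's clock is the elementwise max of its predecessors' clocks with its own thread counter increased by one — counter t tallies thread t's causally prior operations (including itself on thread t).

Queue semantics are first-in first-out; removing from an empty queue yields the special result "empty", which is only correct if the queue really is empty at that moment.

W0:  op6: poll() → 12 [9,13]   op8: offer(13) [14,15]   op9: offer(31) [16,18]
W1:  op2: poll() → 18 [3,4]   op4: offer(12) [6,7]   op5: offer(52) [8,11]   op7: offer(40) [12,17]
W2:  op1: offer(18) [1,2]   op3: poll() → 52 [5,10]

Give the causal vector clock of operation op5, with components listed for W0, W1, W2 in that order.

(0, 3, 1)

invoked at 1, op1 has no predecessors; its own W2 bump gives (0, 0, 1)
invoked at 3, op2 merges VC(op1)=(0, 0, 1) and bumps W1's slot → (0, 1, 1)
invoked at 6, op4 merges VC(op2)=(0, 1, 1) and bumps W1's slot → (0, 2, 1)
invoked at 8, op5 merges VC(op4)=(0, 2, 1) and bumps W1's slot → (0, 3, 1)
invoked at 9, op6 merges VC(op4)=(0, 2, 1) and bumps W0's slot → (1, 2, 1)
invoked at 5, op3 merges VC(op1)=(0, 0, 1), VC(op5)=(0, 3, 1) and bumps W2's slot → (0, 3, 2)
invoked at 12, op7 merges VC(op5)=(0, 3, 1) and bumps W1's slot → (0, 4, 1)
invoked at 14, op8 merges VC(op6)=(1, 2, 1) and bumps W0's slot → (2, 2, 1)
invoked at 16, op9 merges VC(op8)=(2, 2, 1) and bumps W0's slot → (3, 2, 1)
target: VC(op5) = (0, 3, 1)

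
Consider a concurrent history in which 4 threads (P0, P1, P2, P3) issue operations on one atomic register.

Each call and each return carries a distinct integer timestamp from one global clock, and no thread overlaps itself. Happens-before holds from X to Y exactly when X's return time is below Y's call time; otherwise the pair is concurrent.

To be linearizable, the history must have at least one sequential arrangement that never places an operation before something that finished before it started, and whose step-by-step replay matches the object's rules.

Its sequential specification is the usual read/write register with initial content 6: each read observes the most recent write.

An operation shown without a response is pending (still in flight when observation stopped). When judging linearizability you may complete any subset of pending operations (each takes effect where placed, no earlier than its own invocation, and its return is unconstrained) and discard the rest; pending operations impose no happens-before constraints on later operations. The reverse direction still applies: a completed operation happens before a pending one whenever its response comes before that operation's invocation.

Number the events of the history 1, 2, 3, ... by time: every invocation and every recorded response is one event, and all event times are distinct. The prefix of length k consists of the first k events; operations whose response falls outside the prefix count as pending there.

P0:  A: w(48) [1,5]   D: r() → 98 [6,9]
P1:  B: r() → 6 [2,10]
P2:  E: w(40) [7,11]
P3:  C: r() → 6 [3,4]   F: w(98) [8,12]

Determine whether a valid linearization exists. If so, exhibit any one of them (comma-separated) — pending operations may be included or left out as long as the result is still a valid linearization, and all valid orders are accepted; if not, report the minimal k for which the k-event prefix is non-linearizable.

step 1: B r() → 6 — value 6
step 2: C r() → 6 — value 6
step 3: A w(48) — value 48
step 4: E w(40) — value 40
step 5: F w(98) — value 98
step 6: D r() → 98 — value 98

linearizable — witness: B, C, A, E, F, D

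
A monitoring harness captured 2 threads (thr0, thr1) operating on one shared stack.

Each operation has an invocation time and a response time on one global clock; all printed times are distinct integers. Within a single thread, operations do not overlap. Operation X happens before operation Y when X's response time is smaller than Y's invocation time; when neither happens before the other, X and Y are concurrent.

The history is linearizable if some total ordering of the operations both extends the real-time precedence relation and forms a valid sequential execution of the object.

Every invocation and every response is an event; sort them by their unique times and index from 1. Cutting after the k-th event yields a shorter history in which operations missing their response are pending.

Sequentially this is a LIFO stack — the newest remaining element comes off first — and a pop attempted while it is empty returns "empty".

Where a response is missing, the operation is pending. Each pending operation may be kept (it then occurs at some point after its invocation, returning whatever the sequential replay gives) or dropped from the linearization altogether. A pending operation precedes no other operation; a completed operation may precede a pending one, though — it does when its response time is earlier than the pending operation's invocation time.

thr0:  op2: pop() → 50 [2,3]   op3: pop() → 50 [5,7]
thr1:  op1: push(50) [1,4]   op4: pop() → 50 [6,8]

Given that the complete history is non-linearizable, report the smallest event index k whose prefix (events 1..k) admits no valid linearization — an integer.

a valid linearization of events 1..6 exists, for instance op1, op2:
1. op1 push(50), leaving stack <50>
2. op2 pop() → 50, leaving stack <>
adding event 7 (op3 responds at 7) leaves no legal real-time order
no escape via the 1 pending operation (op4): every completion choice fails
for example op1, op2, op3 (pending dropped) fails at step 3: op3 pop() → 50 is not legal there
for example op2, op1, op3 (pending dropped) fails at step 1: op2 pop() → 50 is not legal there

7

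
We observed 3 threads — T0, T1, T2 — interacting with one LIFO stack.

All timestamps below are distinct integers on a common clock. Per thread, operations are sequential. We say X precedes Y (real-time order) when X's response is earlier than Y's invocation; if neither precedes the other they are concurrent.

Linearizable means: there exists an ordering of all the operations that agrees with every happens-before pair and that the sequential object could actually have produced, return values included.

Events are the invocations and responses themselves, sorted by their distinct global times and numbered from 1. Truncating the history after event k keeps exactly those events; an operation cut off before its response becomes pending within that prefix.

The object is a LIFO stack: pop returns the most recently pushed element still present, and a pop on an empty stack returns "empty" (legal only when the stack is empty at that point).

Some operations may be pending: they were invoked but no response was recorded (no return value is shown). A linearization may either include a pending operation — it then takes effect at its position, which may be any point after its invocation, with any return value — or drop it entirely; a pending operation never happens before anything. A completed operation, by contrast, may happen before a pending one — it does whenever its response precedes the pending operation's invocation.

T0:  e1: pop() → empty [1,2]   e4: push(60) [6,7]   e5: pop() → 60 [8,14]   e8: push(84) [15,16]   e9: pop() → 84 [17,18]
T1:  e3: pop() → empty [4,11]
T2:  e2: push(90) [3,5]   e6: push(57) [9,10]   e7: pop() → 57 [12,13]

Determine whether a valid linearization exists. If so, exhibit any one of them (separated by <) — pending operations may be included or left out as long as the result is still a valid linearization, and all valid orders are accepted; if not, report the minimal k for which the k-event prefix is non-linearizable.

linearizable — witness: e1 < e3 < e2 < e4 < e5 < e6 < e7 < e8 < e9

step 1: e1 pop() → empty — stack <>
step 2: e3 pop() → empty — stack <>
step 3: e2 push(90) — stack <90>
step 4: e4 push(60) — stack <90,60>
step 5: e5 pop() → 60 — stack <90>
step 6: e6 push(57) — stack <90,57>
step 7: e7 pop() → 57 — stack <90>
step 8: e8 push(84) — stack <90,84>
step 9: e9 pop() → 84 — stack <90>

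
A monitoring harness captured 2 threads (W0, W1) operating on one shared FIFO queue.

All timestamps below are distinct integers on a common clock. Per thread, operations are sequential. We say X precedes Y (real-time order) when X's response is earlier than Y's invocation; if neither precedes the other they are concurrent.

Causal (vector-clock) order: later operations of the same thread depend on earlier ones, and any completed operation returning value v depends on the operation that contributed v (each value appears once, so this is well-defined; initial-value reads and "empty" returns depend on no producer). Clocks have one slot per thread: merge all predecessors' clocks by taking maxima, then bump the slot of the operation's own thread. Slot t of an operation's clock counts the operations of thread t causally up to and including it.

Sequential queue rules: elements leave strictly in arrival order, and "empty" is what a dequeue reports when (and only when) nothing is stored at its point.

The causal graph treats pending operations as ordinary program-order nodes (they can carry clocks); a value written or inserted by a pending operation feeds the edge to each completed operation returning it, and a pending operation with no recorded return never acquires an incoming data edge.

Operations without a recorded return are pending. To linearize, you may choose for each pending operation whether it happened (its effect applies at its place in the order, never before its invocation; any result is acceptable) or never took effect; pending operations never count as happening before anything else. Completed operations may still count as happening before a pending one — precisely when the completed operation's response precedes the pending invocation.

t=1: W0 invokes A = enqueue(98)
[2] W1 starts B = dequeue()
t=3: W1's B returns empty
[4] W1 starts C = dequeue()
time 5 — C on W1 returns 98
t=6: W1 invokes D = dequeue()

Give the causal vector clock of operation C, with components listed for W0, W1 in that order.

(1, 2)

root op B, invoked 2: fresh clock plus W1's own tick → (0, 1)
root op A, invoked 1: fresh clock plus W0's own tick → (1, 0)
C, invoked 4, takes VC(A)=(1, 0), VC(B)=(0, 1) under max, adds 1 for W1 → (1, 2)
D, invoked 6, takes VC(C)=(1, 2) under max, adds 1 for W1 → (1, 3)
target: VC(C) = (1, 2)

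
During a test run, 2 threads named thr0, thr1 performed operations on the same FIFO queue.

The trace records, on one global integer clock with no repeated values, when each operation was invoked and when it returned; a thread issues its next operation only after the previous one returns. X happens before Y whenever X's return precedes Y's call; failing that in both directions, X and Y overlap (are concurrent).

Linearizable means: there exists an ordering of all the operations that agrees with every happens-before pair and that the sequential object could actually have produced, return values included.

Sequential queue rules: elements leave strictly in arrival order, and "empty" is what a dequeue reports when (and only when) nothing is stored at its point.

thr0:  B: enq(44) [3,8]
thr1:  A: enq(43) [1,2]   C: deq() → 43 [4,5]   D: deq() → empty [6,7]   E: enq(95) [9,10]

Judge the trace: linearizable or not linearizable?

witness order: A, C, D, B, E
1. A enq(43), leaving queue <43>
2. C deq() → 43, leaving queue <>
3. D deq() → empty, leaving queue <>
4. B enq(44), leaving queue <44>
5. E enq(95), leaving queue <44,95>

linearizable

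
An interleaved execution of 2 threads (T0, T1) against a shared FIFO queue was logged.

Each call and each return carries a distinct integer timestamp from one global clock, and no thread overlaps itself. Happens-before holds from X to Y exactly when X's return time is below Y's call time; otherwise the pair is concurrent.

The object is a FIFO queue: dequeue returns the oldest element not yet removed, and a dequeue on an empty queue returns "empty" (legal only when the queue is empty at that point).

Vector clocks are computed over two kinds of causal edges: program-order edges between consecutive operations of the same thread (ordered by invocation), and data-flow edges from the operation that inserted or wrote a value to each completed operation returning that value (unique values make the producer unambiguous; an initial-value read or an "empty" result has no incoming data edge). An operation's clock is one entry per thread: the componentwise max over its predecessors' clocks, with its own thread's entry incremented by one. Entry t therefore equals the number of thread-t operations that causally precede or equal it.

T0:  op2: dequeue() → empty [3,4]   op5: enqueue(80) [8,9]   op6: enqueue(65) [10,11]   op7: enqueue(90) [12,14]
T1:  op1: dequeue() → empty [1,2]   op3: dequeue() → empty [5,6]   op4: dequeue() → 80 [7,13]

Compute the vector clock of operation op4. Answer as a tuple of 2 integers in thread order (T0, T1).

(2, 3)

VC(op1, invoked at 1): no causal predecessors; +1 on T1 → (0, 1)
VC(op2, invoked at 3): no causal predecessors; +1 on T0 → (1, 0)
op3, invoked 5, takes VC(op1)=(0, 1) under max, adds 1 for T1 → (0, 2)
op5, invoked 8, takes VC(op2)=(1, 0) under max, adds 1 for T0 → (2, 0)
op6, invoked 10, takes VC(op5)=(2, 0) under max, adds 1 for T0 → (3, 0)
op7, invoked 12, takes VC(op6)=(3, 0) under max, adds 1 for T0 → (4, 0)
op4, invoked 7, takes VC(op3)=(0, 2), VC(op5)=(2, 0) under max, adds 1 for T1 → (2, 3)
target: VC(op4) = (2, 3)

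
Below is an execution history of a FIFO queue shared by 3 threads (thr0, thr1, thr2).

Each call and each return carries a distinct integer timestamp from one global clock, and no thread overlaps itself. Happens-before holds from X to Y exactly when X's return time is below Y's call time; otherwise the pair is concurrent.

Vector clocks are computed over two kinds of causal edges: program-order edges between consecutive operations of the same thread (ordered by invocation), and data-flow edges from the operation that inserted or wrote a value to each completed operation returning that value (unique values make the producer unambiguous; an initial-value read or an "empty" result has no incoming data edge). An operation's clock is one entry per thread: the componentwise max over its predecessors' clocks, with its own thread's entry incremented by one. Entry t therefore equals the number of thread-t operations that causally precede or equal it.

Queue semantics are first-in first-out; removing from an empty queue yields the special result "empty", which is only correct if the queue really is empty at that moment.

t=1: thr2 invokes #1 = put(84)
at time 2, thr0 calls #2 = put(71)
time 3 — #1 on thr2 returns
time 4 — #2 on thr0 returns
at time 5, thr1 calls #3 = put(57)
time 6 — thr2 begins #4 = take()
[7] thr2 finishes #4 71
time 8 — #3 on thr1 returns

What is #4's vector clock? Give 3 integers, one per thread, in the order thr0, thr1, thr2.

(1, 0, 2)

no predecessors for #1 (invoked 1): thr2 increments from zero → (0, 0, 1)
no predecessors for #3 (invoked 5): thr1 increments from zero → (0, 1, 0)
no predecessors for #2 (invoked 2): thr0 increments from zero → (1, 0, 0)
from VC(#1)=(0, 0, 1), VC(#2)=(1, 0, 0), #4 (invoked 6) maxes components and bumps thr2 → (1, 0, 2)
target: VC(#4) = (1, 0, 2)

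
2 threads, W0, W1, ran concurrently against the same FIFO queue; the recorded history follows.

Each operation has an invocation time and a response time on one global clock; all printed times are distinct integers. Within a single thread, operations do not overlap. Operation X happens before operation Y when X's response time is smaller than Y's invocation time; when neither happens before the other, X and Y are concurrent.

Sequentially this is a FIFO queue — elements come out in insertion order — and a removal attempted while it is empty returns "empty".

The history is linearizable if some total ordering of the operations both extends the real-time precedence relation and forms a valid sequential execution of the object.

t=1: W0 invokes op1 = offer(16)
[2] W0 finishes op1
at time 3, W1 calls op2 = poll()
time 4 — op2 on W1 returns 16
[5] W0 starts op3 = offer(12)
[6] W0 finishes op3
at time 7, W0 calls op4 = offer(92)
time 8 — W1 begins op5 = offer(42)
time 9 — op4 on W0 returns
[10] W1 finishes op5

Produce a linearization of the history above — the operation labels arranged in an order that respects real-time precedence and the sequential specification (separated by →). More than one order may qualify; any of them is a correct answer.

op1 → op2 → op3 → op4 → op5

1. op1 offer(16), leaving queue <16>
2. op2 poll() → 16, leaving queue <>
3. op3 offer(12), leaving queue <12>
4. op4 offer(92), leaving queue <12,92>
5. op5 offer(42), leaving queue <12,92,42>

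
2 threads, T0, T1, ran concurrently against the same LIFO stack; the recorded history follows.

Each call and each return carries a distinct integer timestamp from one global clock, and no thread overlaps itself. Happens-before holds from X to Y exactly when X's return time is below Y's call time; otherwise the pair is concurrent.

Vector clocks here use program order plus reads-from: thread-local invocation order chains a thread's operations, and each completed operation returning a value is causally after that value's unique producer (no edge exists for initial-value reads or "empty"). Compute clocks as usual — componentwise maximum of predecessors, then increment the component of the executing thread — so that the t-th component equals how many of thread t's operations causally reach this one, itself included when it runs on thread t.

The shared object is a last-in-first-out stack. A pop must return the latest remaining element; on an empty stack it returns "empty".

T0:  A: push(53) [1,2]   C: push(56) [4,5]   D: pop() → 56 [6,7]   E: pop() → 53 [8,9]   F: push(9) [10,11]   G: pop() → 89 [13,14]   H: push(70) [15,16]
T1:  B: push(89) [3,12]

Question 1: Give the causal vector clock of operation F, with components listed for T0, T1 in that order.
Answer: (5, 0)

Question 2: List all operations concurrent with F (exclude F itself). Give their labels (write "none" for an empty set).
Answer: B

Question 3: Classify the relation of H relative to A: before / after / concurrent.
Answer: after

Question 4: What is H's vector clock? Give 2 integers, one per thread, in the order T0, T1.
Answer: (7, 1)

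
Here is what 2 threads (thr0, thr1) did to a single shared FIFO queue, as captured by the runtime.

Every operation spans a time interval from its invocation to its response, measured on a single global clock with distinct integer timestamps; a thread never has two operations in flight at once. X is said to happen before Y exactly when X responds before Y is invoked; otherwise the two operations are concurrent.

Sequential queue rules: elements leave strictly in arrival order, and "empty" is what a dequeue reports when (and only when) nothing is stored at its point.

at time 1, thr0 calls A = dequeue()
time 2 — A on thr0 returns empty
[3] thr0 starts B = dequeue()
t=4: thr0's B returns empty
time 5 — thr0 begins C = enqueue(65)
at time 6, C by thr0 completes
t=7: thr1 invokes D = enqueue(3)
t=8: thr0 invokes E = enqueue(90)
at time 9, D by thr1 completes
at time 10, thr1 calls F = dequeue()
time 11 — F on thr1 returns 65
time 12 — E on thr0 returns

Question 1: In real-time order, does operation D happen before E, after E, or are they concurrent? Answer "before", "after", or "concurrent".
Answer: concurrent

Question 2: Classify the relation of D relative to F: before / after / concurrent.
Answer: before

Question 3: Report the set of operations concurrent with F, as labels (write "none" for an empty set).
Answer: E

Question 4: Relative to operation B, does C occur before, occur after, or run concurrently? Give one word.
Answer: after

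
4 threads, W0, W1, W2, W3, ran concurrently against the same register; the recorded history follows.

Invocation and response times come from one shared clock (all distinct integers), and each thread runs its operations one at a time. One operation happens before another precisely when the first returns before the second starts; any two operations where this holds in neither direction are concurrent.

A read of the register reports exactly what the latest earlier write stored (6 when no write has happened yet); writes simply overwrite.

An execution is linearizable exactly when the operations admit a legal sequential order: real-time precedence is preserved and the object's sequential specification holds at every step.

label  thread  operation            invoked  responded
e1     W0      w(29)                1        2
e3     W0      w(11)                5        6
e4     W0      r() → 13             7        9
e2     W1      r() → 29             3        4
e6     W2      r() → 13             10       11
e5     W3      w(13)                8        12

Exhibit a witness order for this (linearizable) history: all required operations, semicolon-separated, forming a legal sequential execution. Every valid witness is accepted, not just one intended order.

e1; e2; e3; e5; e4; e6

step 1: e1 w(29) — value 29
step 2: e2 r() → 29 — value 29
step 3: e3 w(11) — value 11
step 4: e5 w(13) — value 13
step 5: e4 r() → 13 — value 13
step 6: e6 r() → 13 — value 13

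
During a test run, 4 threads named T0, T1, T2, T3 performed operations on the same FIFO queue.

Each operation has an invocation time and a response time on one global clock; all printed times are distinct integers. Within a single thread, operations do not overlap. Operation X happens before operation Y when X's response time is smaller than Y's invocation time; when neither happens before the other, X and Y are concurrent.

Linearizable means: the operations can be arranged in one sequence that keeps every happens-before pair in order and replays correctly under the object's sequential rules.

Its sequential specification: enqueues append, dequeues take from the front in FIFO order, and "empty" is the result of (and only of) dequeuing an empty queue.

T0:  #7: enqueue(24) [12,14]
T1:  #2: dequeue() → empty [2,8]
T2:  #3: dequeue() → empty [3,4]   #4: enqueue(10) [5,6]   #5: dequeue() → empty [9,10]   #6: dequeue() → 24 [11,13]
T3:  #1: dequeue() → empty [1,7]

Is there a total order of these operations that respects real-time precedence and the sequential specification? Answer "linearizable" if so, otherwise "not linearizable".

not linearizable

prefix check: 1..9 passes, 1..10 fails once #5's time-10 response joins
no legal order exists: 12 real-time-consistent candidates over 5 completed FIFO queue operations, all rejected
take #1, #2, #3, #4, #5: step 5 already fails, because #5 dequeue() → empty cannot occur there
take #1, #3, #2, #4, #5: step 5 already fails, because #5 dequeue() → empty cannot occur there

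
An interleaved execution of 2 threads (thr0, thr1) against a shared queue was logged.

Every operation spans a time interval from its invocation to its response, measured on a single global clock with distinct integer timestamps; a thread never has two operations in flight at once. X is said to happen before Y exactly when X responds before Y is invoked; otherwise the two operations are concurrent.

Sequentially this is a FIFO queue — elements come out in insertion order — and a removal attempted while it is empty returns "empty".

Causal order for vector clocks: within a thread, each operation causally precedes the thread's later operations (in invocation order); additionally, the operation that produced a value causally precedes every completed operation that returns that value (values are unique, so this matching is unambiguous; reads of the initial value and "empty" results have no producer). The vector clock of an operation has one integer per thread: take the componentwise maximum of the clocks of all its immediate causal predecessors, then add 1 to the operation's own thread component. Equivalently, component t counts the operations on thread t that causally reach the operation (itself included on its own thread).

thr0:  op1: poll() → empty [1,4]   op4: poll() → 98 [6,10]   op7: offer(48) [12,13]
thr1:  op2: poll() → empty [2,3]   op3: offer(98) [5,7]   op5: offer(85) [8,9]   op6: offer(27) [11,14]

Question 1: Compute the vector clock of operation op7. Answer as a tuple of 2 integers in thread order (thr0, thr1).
op2, invoked 2, has no incoming edges; only thr1's bump applies → (0, 1)
op1, invoked 1, has no incoming edges; only thr0's bump applies → (1, 0)
from VC(op2)=(0, 1), op3 (invoked 5) maxes components and bumps thr1 → (0, 2)
from VC(op3)=(0, 2), op5 (invoked 8) maxes components and bumps thr1 → (0, 3)
from VC(op5)=(0, 3), op6 (invoked 11) maxes components and bumps thr1 → (0, 4)
from VC(op1)=(1, 0), VC(op3)=(0, 2), op4 (invoked 6) maxes components and bumps thr0 → (2, 2)
from VC(op4)=(2, 2), op7 (invoked 12) maxes components and bumps thr0 → (3, 2)
target: VC(op7) = (3, 2)

(3, 2)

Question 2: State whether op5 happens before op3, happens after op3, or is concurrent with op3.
op5 spans [8,9], op3 spans [5,7]
resp(op3)=7 < inv(op5)=8

after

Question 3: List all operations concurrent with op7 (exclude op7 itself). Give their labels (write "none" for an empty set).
op7 spans [12,13]: anything still running between times 12 and 13 counts as concurrent
op1 [1,4]: before
op2 [2,3]: before
op3 [5,7]: before
op4 [6,10]: before
op5 [8,9]: before
op6 [11,14]: concurrent

op6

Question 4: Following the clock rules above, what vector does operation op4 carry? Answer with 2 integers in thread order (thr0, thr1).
root op op2, invoked 2: fresh clock plus thr1's own tick → (0, 1)
root op op1, invoked 1: fresh clock plus thr0's own tick → (1, 0)
op3 (invocation 5): componentwise max over VC(op2)=(0, 1), +1 at thr1, giving (0, 2)
op5 (invocation 8): componentwise max over VC(op3)=(0, 2), +1 at thr1, giving (0, 3)
op6 (invocation 11): componentwise max over VC(op5)=(0, 3), +1 at thr1, giving (0, 4)
op4 (invocation 6): componentwise max over VC(op1)=(1, 0), VC(op3)=(0, 2), +1 at thr0, giving (2, 2)
op7 (invocation 12): componentwise max over VC(op4)=(2, 2), +1 at thr0, giving (3, 2)
target: VC(op4) = (2, 2)

(2, 2)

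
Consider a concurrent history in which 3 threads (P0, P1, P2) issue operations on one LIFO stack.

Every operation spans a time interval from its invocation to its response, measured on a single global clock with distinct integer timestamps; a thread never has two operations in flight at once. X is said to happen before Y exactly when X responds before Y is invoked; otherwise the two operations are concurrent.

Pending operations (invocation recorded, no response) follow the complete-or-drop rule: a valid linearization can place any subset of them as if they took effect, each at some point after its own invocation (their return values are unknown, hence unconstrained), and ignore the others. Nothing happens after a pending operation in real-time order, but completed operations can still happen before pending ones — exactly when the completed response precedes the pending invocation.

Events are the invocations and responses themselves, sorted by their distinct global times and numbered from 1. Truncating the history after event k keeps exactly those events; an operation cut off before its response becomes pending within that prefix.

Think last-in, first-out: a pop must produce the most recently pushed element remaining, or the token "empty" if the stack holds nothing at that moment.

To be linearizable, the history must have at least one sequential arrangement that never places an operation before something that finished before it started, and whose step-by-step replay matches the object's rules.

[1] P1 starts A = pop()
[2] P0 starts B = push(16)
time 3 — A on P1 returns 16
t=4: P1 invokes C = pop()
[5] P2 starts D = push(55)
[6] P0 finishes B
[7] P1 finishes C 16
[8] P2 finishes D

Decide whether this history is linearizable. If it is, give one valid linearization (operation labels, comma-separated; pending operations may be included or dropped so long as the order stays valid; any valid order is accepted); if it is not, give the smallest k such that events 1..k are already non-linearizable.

already the first 7 events (up to C's response at time 7) admit no linearization; the first 6 still do
no legal order exists: 3 real-time-consistent candidates over 3 completed LIFO stack operations, all rejected
no completion choice of the 1 pending operation (D) rescues it — every subset was tried
one such order, A, B, C (pending dropped), breaks at step 1 where A pop() → 16 is illegal
one such order, A, C, B (pending dropped), breaks at step 1 where A pop() → 16 is illegal

not linearizable — minimal violating prefix: 7 events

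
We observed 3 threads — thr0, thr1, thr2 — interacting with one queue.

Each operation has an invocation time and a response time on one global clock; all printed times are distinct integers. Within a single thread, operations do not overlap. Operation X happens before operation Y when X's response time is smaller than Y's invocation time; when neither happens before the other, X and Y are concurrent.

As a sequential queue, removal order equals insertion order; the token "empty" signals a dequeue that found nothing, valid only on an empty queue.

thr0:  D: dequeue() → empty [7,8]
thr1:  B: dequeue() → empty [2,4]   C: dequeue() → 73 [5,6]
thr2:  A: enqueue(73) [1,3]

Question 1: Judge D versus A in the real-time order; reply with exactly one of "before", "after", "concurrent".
D spans [7,8], A spans [1,3]
resp(A)=3 < inv(D)=7

after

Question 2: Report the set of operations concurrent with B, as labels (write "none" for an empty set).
B spans [2,4]; an op avoiding the whole window 2..4 is ordered, any other is concurrent
A [1,3]: concurrent
C [5,6]: after
D [7,8]: after

A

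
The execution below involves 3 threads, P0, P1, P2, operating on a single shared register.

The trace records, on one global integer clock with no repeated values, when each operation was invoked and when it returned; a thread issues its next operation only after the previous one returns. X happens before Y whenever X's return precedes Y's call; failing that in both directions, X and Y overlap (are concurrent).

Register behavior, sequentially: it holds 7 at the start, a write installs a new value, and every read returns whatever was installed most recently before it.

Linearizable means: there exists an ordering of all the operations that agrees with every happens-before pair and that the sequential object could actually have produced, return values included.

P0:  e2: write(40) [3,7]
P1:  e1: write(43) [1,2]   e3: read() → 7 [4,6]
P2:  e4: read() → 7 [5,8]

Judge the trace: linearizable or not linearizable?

not linearizable

through event 5 a valid linearization exists; event 6 (e3 responding at time 6) ends that
one real-time candidate order over the 2 completed operations — the register replay rejects it
include/drop combinations of the 2 pending operations (e2, e4) were all tried; none helps
take e1, e3 (pending dropped): step 2 already fails, because e3 read() → 7 cannot occur there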